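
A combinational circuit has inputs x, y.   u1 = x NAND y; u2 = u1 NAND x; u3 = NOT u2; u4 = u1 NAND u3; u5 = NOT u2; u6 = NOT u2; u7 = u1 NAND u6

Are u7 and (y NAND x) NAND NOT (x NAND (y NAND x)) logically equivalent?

Yes

u1 = x NAND y
u2 = u1 NAND x = (x NAND y) NAND x
u6 = NOT u2 = NOT ((x NAND y) NAND x)
u7 = u1 NAND u6 = (x NAND y) NAND NOT ((x NAND y) NAND x)
At x=1, y=0: circuit gives 0, formula gives 0.
At x=0, y=0: circuit gives 1, formula gives 1.
Agrees on all 4 inputs.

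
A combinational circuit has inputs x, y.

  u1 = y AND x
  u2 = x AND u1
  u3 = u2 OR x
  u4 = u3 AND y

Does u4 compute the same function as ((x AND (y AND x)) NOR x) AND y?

u1 = y AND x
u2 = x AND u1 = x AND (y AND x)
u3 = u2 OR x = (x AND (y AND x)) OR x
u4 = u3 AND y = ((x AND (y AND x)) OR x) AND y
At x=0, y=1: circuit gives 0, formula gives 1.

No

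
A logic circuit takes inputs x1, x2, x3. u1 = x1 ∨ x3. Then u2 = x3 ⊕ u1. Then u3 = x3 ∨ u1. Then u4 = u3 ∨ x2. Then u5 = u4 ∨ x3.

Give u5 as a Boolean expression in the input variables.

((x3 ∨ (x1 ∨ x3)) ∨ x2) ∨ x3

u1 = x1 ∨ x3
u3 = x3 ∨ u1 = x3 ∨ (x1 ∨ x3)
u4 = u3 ∨ x2 = (x3 ∨ (x1 ∨ x3)) ∨ x2
u5 = u4 ∨ x3 = ((x3 ∨ (x1 ∨ x3)) ∨ x2) ∨ x3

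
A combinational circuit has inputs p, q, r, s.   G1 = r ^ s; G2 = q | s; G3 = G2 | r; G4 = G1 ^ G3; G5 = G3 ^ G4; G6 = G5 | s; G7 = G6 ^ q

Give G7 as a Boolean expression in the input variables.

G1 = r ^ s
G2 = q | s
G3 = G2 | r = (q | s) | r
G4 = G1 ^ G3 = (r ^ s) ^ ((q | s) | r)
G5 = G3 ^ G4 = ((q | s) | r) ^ ((r ^ s) ^ ((q | s) | r))
G6 = G5 | s = (((q | s) | r) ^ ((r ^ s) ^ ((q | s) | r))) | s
G7 = G6 ^ q = ((((q | s) | r) ^ ((r ^ s) ^ ((q | s) | r))) | s) ^ q

((((q | s) | r) ^ ((r ^ s) ^ ((q | s) | r))) | s) ^ q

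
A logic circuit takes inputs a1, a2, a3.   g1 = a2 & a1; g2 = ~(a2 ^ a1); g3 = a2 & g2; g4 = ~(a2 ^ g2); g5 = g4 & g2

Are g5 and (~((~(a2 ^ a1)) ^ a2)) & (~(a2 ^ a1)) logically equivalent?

Yes

g2 = ~(a2 ^ a1)
g4 = ~(a2 ^ g2) = ~(a2 ^ (~(a2 ^ a1)))
g5 = g4 & g2 = (~(a2 ^ (~(a2 ^ a1)))) & (~(a2 ^ a1))
At a1=0, a2=0, a3=0: circuit gives 0, formula gives 0.
At a1=1, a2=1, a3=0: circuit gives 1, formula gives 1.
Agrees on all 8 inputs.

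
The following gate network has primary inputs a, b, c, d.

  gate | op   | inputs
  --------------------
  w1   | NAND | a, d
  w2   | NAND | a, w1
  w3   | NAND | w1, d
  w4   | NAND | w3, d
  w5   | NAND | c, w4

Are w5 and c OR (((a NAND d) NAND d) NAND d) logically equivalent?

w1 = a NAND d
w3 = w1 NAND d = (a NAND d) NAND d
w4 = w3 NAND d = ((a NAND d) NAND d) NAND d
w5 = c NAND w4 = c NAND (((a NAND d) NAND d) NAND d)
At a=0, b=0, c=1, d=0: circuit gives 0, formula gives 1.

No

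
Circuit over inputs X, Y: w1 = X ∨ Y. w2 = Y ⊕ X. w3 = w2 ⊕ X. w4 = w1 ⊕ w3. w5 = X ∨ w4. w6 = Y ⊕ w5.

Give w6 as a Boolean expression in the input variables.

Y ⊕ (X ∨ ((X ∨ Y) ⊕ ((Y ⊕ X) ⊕ X)))

w1 = X ∨ Y
w2 = Y ⊕ X
w3 = w2 ⊕ X = (Y ⊕ X) ⊕ X
w4 = w1 ⊕ w3 = (X ∨ Y) ⊕ ((Y ⊕ X) ⊕ X)
w5 = X ∨ w4 = X ∨ ((X ∨ Y) ⊕ ((Y ⊕ X) ⊕ X))
w6 = Y ⊕ w5 = Y ⊕ (X ∨ ((X ∨ Y) ⊕ ((Y ⊕ X) ⊕ X)))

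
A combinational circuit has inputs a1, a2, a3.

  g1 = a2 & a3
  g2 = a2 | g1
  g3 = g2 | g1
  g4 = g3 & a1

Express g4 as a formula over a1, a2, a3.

g1 = a2 & a3
g2 = a2 | g1 = a2 | (a2 & a3)
g3 = g2 | g1 = (a2 | (a2 & a3)) | (a2 & a3)
g4 = g3 & a1 = ((a2 | (a2 & a3)) | (a2 & a3)) & a1

((a2 | (a2 & a3)) | (a2 & a3)) & a1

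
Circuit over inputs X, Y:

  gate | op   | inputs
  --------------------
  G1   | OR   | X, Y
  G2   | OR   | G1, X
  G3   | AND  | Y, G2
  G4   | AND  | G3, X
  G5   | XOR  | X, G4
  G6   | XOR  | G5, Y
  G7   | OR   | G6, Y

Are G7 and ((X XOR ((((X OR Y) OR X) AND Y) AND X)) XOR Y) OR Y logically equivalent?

Yes

G1 = X OR Y
G2 = G1 OR X = (X OR Y) OR X
G3 = Y AND G2 = Y AND ((X OR Y) OR X)
G4 = G3 AND X = (Y AND ((X OR Y) OR X)) AND X
G5 = X XOR G4 = X XOR ((Y AND ((X OR Y) OR X)) AND X)
G6 = G5 XOR Y = (X XOR ((Y AND ((X OR Y) OR X)) AND X)) XOR Y
G7 = G6 OR Y = ((X XOR ((Y AND ((X OR Y) OR X)) AND X)) XOR Y) OR Y
At X=0, Y=0: circuit gives 0, formula gives 0.
At X=0, Y=1: circuit gives 1, formula gives 1.
Agrees on all 4 inputs.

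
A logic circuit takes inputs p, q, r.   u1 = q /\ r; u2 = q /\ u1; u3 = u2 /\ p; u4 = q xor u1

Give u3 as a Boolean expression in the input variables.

u1 = q /\ r
u2 = q /\ u1 = q /\ (q /\ r)
u3 = u2 /\ p = (q /\ (q /\ r)) /\ p

(q /\ (q /\ r)) /\ p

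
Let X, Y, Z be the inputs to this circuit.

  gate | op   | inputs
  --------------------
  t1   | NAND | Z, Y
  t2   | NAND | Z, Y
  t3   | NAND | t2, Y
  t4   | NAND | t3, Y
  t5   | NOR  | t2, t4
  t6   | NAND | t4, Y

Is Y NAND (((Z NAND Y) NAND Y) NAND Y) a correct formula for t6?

Yes

t2 = Z NAND Y
t3 = t2 NAND Y = (Z NAND Y) NAND Y
t4 = t3 NAND Y = ((Z NAND Y) NAND Y) NAND Y
t6 = t4 NAND Y = (((Z NAND Y) NAND Y) NAND Y) NAND Y
At X=0, Y=1, Z=0: circuit gives 0, formula gives 0.
At X=0, Y=0, Z=0: circuit gives 1, formula gives 1.
Agrees on all 8 inputs.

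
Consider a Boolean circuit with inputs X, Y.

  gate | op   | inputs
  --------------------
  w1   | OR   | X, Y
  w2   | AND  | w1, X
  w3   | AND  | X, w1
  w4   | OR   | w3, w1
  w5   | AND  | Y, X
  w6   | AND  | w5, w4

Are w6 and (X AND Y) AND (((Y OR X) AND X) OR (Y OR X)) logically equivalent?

Yes

w1 = X OR Y
w3 = X AND w1 = X AND (X OR Y)
w4 = w3 OR w1 = (X AND (X OR Y)) OR (X OR Y)
w5 = Y AND X
w6 = w5 AND w4 = (Y AND X) AND ((X AND (X OR Y)) OR (X OR Y))
At X=0, Y=0: circuit gives 0, formula gives 0.
At X=1, Y=1: circuit gives 1, formula gives 1.
Agrees on all 4 inputs.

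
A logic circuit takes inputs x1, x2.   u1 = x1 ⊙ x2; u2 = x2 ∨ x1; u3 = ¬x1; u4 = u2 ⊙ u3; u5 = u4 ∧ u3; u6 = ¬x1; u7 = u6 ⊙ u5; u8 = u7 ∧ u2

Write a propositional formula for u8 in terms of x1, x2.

(¬x1 ⊙ (((x2 ∨ x1) ⊙ ¬x1) ∧ ¬x1)) ∧ (x2 ∨ x1)

u2 = x2 ∨ x1
u3 = ¬x1
u4 = u2 ⊙ u3 = (x2 ∨ x1) ⊙ ¬x1
u5 = u4 ∧ u3 = ((x2 ∨ x1) ⊙ ¬x1) ∧ ¬x1
u6 = ¬x1
u7 = u6 ⊙ u5 = ¬x1 ⊙ (((x2 ∨ x1) ⊙ ¬x1) ∧ ¬x1)
u8 = u7 ∧ u2 = (¬x1 ⊙ (((x2 ∨ x1) ⊙ ¬x1) ∧ ¬x1)) ∧ (x2 ∨ x1)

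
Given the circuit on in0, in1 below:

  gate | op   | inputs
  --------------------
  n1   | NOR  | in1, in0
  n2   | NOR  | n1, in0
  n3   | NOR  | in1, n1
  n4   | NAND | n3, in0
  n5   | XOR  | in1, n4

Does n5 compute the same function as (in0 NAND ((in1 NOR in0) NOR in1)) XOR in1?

Yes

n1 = in1 NOR in0
n3 = in1 NOR n1 = in1 NOR (in1 NOR in0)
n4 = n3 NAND in0 = (in1 NOR (in1 NOR in0)) NAND in0
n5 = in1 XOR n4 = in1 XOR ((in1 NOR (in1 NOR in0)) NAND in0)
At in0=0, in1=1: circuit gives 0, formula gives 0.
At in0=0, in1=0: circuit gives 1, formula gives 1.
Agrees on all 4 inputs.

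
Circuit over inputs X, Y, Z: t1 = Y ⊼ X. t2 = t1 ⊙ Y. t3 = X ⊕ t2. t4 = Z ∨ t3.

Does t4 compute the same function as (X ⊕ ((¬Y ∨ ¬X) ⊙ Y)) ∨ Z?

t1 = Y ⊼ X
t2 = t1 ⊙ Y = (Y ⊼ X) ⊙ Y
t3 = X ⊕ t2 = X ⊕ ((Y ⊼ X) ⊙ Y)
t4 = Z ∨ t3 = Z ∨ (X ⊕ ((Y ⊼ X) ⊙ Y))
At X=0, Y=0, Z=0: circuit gives 0, formula gives 0.
At X=0, Y=0, Z=1: circuit gives 1, formula gives 1.
Agrees on all 8 inputs.

Yes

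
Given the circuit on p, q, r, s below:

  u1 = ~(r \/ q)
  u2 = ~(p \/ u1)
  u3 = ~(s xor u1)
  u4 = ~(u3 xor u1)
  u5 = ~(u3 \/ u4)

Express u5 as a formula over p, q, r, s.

u1 = ~(r \/ q)
u3 = ~(s xor u1) = ~(s xor (~(r \/ q)))
u4 = ~(u3 xor u1) = ~((~(s xor (~(r \/ q)))) xor (~(r \/ q)))
u5 = ~(u3 \/ u4) = ~((~(s xor (~(r \/ q)))) \/ (~((~(s xor (~(r \/ q)))) xor (~(r \/ q)))))

~((~(s xor (~(r \/ q)))) \/ (~((~(s xor (~(r \/ q)))) xor (~(r \/ q)))))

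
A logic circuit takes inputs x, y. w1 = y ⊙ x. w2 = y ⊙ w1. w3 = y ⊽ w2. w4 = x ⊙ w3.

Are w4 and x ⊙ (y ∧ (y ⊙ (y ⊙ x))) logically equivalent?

No

w1 = y ⊙ x
w2 = y ⊙ w1 = y ⊙ (y ⊙ x)
w3 = y ⊽ w2 = y ⊽ (y ⊙ (y ⊙ x))
w4 = x ⊙ w3 = x ⊙ (y ⊽ (y ⊙ (y ⊙ x)))
At x=0, y=0: circuit gives 0, formula gives 1.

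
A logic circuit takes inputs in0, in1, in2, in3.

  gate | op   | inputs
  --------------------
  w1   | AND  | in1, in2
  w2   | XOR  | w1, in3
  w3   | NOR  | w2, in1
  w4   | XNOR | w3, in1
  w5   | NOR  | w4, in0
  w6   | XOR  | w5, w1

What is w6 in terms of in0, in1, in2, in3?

w1 = in1 AND in2
w2 = w1 XOR in3 = (in1 AND in2) XOR in3
w3 = w2 NOR in1 = ((in1 AND in2) XOR in3) NOR in1
w4 = w3 XNOR in1 = (((in1 AND in2) XOR in3) NOR in1) XNOR in1
w5 = w4 NOR in0 = ((((in1 AND in2) XOR in3) NOR in1) XNOR in1) NOR in0
w6 = w5 XOR w1 = (((((in1 AND in2) XOR in3) NOR in1) XNOR in1) NOR in0) XOR (in1 AND in2)

(((((in1 AND in2) XOR in3) NOR in1) XNOR in1) NOR in0) XOR (in1 AND in2)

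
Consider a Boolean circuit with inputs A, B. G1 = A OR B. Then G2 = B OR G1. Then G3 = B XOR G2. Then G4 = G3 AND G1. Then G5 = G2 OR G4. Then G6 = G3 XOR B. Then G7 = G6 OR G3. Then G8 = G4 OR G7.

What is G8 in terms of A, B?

((B XOR (B OR (A OR B))) AND (A OR B)) OR (((B XOR (B OR (A OR B))) XOR B) OR (B XOR (B OR (A OR B))))

G1 = A OR B
G2 = B OR G1 = B OR (A OR B)
G3 = B XOR G2 = B XOR (B OR (A OR B))
G4 = G3 AND G1 = (B XOR (B OR (A OR B))) AND (A OR B)
G6 = G3 XOR B = (B XOR (B OR (A OR B))) XOR B
G7 = G6 OR G3 = ((B XOR (B OR (A OR B))) XOR B) OR (B XOR (B OR (A OR B)))
G8 = G4 OR G7 = ((B XOR (B OR (A OR B))) AND (A OR B)) OR (((B XOR (B OR (A OR B))) XOR B) OR (B XOR (B OR (A OR B))))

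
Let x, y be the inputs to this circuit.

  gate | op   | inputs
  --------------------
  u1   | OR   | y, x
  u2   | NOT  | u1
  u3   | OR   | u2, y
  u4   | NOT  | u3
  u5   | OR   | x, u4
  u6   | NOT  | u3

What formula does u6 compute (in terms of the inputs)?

u1 = y OR x
u2 = NOT u1 = NOT (y OR x)
u3 = u2 OR y = NOT (y OR x) OR y
u6 = NOT u3 = NOT (NOT (y OR x) OR y)

NOT (NOT (y OR x) OR y)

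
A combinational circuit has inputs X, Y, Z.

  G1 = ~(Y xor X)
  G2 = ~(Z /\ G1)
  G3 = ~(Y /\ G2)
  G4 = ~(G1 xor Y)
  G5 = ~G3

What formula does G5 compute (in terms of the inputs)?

~(~(Y /\ (~(Z /\ (~(Y xor X))))))

G1 = ~(Y xor X)
G2 = ~(Z /\ G1) = ~(Z /\ (~(Y xor X)))
G3 = ~(Y /\ G2) = ~(Y /\ (~(Z /\ (~(Y xor X)))))
G5 = ~G3 = ~(~(Y /\ (~(Z /\ (~(Y xor X))))))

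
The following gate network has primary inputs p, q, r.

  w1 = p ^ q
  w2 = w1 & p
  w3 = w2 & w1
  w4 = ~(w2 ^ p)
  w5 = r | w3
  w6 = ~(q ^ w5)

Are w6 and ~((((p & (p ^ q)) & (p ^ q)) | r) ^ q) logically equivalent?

Yes

w1 = p ^ q
w2 = w1 & p = (p ^ q) & p
w3 = w2 & w1 = ((p ^ q) & p) & (p ^ q)
w5 = r | w3 = r | (((p ^ q) & p) & (p ^ q))
w6 = ~(q ^ w5) = ~(q ^ (r | (((p ^ q) & p) & (p ^ q))))
At p=0, q=0, r=1: circuit gives 0, formula gives 0.
At p=0, q=0, r=0: circuit gives 1, formula gives 1.
Agrees on all 8 inputs.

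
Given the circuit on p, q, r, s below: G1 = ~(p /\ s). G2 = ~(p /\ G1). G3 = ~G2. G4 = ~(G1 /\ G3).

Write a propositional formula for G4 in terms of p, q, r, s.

~((~(p /\ s)) /\ ~(~(p /\ (~(p /\ s)))))

G1 = ~(p /\ s)
G2 = ~(p /\ G1) = ~(p /\ (~(p /\ s)))
G3 = ~G2 = ~(~(p /\ (~(p /\ s))))
G4 = ~(G1 /\ G3) = ~((~(p /\ s)) /\ ~(~(p /\ (~(p /\ s)))))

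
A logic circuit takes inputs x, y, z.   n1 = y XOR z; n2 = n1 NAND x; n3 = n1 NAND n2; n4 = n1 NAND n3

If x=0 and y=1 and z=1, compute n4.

n1 = 1 XOR 1 = 0
n2 = 0 NAND 0 = 1
n3 = 0 NAND 1 = 1
n4 = 0 NAND 1 = 1

1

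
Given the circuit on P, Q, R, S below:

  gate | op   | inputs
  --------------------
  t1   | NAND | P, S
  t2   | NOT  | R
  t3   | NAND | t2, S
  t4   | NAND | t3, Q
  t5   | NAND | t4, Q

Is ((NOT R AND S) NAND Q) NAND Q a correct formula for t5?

t2 = NOT R
t3 = t2 NAND S = NOT R NAND S
t4 = t3 NAND Q = (NOT R NAND S) NAND Q
t5 = t4 NAND Q = ((NOT R NAND S) NAND Q) NAND Q
At P=0, Q=1, R=0, S=0: circuit gives 1, formula gives 0.

No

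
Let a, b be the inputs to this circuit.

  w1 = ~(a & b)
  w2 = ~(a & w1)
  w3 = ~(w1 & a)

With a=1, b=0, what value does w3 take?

w1 = ~(1 & 0) = 1
w3 = ~(1 & 1) = 0

0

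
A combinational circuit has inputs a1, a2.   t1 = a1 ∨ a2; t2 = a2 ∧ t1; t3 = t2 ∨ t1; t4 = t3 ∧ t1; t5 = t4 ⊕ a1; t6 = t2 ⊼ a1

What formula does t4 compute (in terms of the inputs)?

((a2 ∧ (a1 ∨ a2)) ∨ (a1 ∨ a2)) ∧ (a1 ∨ a2)

t1 = a1 ∨ a2
t2 = a2 ∧ t1 = a2 ∧ (a1 ∨ a2)
t3 = t2 ∨ t1 = (a2 ∧ (a1 ∨ a2)) ∨ (a1 ∨ a2)
t4 = t3 ∧ t1 = ((a2 ∧ (a1 ∨ a2)) ∨ (a1 ∨ a2)) ∧ (a1 ∨ a2)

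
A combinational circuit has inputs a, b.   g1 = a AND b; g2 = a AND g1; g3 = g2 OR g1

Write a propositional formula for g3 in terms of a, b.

(a AND (a AND b)) OR (a AND b)

g1 = a AND b
g2 = a AND g1 = a AND (a AND b)
g3 = g2 OR g1 = (a AND (a AND b)) OR (a AND b)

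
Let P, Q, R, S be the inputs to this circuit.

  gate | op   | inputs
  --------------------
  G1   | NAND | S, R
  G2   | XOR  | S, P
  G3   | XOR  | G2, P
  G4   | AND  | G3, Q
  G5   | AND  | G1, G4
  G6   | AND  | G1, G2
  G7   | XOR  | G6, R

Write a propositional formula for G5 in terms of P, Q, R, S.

G1 = S NAND R
G2 = S XOR P
G3 = G2 XOR P = (S XOR P) XOR P
G4 = G3 AND Q = ((S XOR P) XOR P) AND Q
G5 = G1 AND G4 = (S NAND R) AND (((S XOR P) XOR P) AND Q)

(S NAND R) AND (((S XOR P) XOR P) AND Q)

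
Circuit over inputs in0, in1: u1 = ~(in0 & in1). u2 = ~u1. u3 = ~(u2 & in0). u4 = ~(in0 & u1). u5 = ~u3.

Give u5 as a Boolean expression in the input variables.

u1 = ~(in0 & in1)
u2 = ~u1 = ~(~(in0 & in1))
u3 = ~(u2 & in0) = ~(~(~(in0 & in1)) & in0)
u5 = ~u3 = ~(~(~(~(in0 & in1)) & in0))

~(~(~(~(in0 & in1)) & in0))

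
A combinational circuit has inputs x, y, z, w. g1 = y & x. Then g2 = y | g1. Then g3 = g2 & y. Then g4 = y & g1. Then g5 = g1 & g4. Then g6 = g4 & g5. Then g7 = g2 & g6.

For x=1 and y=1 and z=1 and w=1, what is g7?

1

g1 = 1 & 1 = 1
g2 = 1 | 1 = 1
g4 = 1 & 1 = 1
g5 = 1 & 1 = 1
g6 = 1 & 1 = 1
g7 = 1 & 1 = 1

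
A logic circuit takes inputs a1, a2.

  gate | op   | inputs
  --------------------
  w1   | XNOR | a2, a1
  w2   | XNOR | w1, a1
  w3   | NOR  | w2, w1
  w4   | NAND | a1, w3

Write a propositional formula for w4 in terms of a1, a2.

w1 = a2 XNOR a1
w2 = w1 XNOR a1 = (a2 XNOR a1) XNOR a1
w3 = w2 NOR w1 = ((a2 XNOR a1) XNOR a1) NOR (a2 XNOR a1)
w4 = a1 NAND w3 = a1 NAND (((a2 XNOR a1) XNOR a1) NOR (a2 XNOR a1))

a1 NAND (((a2 XNOR a1) XNOR a1) NOR (a2 XNOR a1))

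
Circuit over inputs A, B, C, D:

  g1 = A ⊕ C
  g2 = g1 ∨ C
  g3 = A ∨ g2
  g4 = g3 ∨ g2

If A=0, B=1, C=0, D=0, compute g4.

g1 = 0 ⊕ 0 = 0
g2 = 0 ∨ 0 = 0
g3 = 0 ∨ 0 = 0
g4 = 0 ∨ 0 = 0

0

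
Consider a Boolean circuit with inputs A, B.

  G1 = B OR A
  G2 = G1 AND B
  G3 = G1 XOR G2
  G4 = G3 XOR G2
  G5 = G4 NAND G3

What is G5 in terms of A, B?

(((B OR A) XOR ((B OR A) AND B)) XOR ((B OR A) AND B)) NAND ((B OR A) XOR ((B OR A) AND B))

G1 = B OR A
G2 = G1 AND B = (B OR A) AND B
G3 = G1 XOR G2 = (B OR A) XOR ((B OR A) AND B)
G4 = G3 XOR G2 = ((B OR A) XOR ((B OR A) AND B)) XOR ((B OR A) AND B)
G5 = G4 NAND G3 = (((B OR A) XOR ((B OR A) AND B)) XOR ((B OR A) AND B)) NAND ((B OR A) XOR ((B OR A) AND B))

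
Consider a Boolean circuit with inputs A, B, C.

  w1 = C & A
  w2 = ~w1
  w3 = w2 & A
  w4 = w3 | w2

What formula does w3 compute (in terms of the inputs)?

w1 = C & A
w2 = ~w1 = ~(C & A)
w3 = w2 & A = ~(C & A) & A

~(C & A) & A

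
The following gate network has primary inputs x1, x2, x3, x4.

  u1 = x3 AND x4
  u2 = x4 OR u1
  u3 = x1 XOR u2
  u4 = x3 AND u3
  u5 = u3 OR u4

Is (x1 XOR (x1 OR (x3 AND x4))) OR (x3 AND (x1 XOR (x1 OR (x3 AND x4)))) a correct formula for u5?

No

u1 = x3 AND x4
u2 = x4 OR u1 = x4 OR (x3 AND x4)
u3 = x1 XOR u2 = x1 XOR (x4 OR (x3 AND x4))
u4 = x3 AND u3 = x3 AND (x1 XOR (x4 OR (x3 AND x4)))
u5 = u3 OR u4 = (x1 XOR (x4 OR (x3 AND x4))) OR (x3 AND (x1 XOR (x4 OR (x3 AND x4))))
At x1=0, x2=0, x3=0, x4=1: circuit gives 1, formula gives 0.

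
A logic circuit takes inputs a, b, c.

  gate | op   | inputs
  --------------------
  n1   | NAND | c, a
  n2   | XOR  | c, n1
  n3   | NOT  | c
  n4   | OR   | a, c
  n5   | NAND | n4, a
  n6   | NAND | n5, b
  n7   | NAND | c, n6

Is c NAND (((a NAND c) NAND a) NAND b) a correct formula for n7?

n4 = a OR c
n5 = n4 NAND a = (a OR c) NAND a
n6 = n5 NAND b = ((a OR c) NAND a) NAND b
n7 = c NAND n6 = c NAND (((a OR c) NAND a) NAND b)
At a=1, b=1, c=1: circuit gives 0, formula gives 1.

No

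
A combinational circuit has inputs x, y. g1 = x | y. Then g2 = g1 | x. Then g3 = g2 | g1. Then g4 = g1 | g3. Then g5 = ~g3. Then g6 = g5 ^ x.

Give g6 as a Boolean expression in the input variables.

g1 = x | y
g2 = g1 | x = (x | y) | x
g3 = g2 | g1 = ((x | y) | x) | (x | y)
g5 = ~g3 = ~(((x | y) | x) | (x | y))
g6 = g5 ^ x = ~(((x | y) | x) | (x | y)) ^ x

~(((x | y) | x) | (x | y)) ^ x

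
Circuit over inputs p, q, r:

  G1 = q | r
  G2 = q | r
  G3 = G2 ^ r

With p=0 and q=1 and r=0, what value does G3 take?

G2 = 1 | 0 = 1
G3 = 1 ^ 0 = 1

1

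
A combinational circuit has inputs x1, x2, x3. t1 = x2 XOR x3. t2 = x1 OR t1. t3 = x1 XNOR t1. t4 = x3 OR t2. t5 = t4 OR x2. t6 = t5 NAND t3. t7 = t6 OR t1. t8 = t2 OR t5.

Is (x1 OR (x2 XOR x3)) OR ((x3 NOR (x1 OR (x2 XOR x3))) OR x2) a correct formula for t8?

t1 = x2 XOR x3
t2 = x1 OR t1 = x1 OR (x2 XOR x3)
t4 = x3 OR t2 = x3 OR (x1 OR (x2 XOR x3))
t5 = t4 OR x2 = (x3 OR (x1 OR (x2 XOR x3))) OR x2
t8 = t2 OR t5 = (x1 OR (x2 XOR x3)) OR ((x3 OR (x1 OR (x2 XOR x3))) OR x2)
At x1=0, x2=0, x3=0: circuit gives 0, formula gives 1.

No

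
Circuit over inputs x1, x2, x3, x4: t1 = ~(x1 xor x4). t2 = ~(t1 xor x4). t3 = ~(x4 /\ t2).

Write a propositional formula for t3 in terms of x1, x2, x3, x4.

t1 = ~(x1 xor x4)
t2 = ~(t1 xor x4) = ~((~(x1 xor x4)) xor x4)
t3 = ~(x4 /\ t2) = ~(x4 /\ (~((~(x1 xor x4)) xor x4)))

~(x4 /\ (~((~(x1 xor x4)) xor x4)))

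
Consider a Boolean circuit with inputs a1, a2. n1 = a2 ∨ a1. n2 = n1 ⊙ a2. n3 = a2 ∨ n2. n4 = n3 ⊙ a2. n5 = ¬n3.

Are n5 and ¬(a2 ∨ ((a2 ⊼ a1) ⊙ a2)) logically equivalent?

No

n1 = a2 ∨ a1
n2 = n1 ⊙ a2 = (a2 ∨ a1) ⊙ a2
n3 = a2 ∨ n2 = a2 ∨ ((a2 ∨ a1) ⊙ a2)
n5 = ¬n3 = ¬(a2 ∨ ((a2 ∨ a1) ⊙ a2))
At a1=0, a2=0: circuit gives 0, formula gives 1.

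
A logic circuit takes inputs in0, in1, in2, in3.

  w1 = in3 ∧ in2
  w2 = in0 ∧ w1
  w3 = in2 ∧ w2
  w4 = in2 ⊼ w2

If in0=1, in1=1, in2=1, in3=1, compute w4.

0

w1 = 1 ∧ 1 = 1
w2 = 1 ∧ 1 = 1
w4 = 1 ⊼ 1 = 0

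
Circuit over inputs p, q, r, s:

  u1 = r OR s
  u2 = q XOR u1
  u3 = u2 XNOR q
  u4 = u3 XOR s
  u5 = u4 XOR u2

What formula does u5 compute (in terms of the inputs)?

(((q XOR (r OR s)) XNOR q) XOR s) XOR (q XOR (r OR s))

u1 = r OR s
u2 = q XOR u1 = q XOR (r OR s)
u3 = u2 XNOR q = (q XOR (r OR s)) XNOR q
u4 = u3 XOR s = ((q XOR (r OR s)) XNOR q) XOR s
u5 = u4 XOR u2 = (((q XOR (r OR s)) XNOR q) XOR s) XOR (q XOR (r OR s))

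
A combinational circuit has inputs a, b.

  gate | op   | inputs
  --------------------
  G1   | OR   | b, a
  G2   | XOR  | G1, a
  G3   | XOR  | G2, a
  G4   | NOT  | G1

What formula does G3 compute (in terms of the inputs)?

((b OR a) XOR a) XOR a

G1 = b OR a
G2 = G1 XOR a = (b OR a) XOR a
G3 = G2 XOR a = ((b OR a) XOR a) XOR a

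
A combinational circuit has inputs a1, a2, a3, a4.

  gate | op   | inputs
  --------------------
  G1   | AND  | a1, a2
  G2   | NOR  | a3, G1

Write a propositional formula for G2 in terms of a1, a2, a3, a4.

G1 = a1 AND a2
G2 = a3 NOR G1 = a3 NOR (a1 AND a2)

a3 NOR (a1 AND a2)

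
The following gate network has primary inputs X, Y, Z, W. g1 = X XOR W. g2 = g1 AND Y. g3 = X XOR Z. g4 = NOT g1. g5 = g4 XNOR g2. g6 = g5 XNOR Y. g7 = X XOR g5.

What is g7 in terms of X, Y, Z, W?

X XOR (NOT (X XOR W) XNOR ((X XOR W) AND Y))

g1 = X XOR W
g2 = g1 AND Y = (X XOR W) AND Y
g4 = NOT g1 = NOT (X XOR W)
g5 = g4 XNOR g2 = NOT (X XOR W) XNOR ((X XOR W) AND Y)
g7 = X XOR g5 = X XOR (NOT (X XOR W) XNOR ((X XOR W) AND Y))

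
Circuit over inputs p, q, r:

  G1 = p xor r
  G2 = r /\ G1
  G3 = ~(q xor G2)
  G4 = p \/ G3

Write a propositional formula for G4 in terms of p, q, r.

G1 = p xor r
G2 = r /\ G1 = r /\ (p xor r)
G3 = ~(q xor G2) = ~(q xor (r /\ (p xor r)))
G4 = p \/ G3 = p \/ (~(q xor (r /\ (p xor r))))

p \/ (~(q xor (r /\ (p xor r))))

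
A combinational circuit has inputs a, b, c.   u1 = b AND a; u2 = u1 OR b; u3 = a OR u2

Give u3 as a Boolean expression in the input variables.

u1 = b AND a
u2 = u1 OR b = (b AND a) OR b
u3 = a OR u2 = a OR ((b AND a) OR b)

a OR ((b AND a) OR b)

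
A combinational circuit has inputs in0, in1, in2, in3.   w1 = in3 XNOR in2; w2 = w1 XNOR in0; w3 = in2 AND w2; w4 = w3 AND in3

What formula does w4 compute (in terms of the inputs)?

w1 = in3 XNOR in2
w2 = w1 XNOR in0 = (in3 XNOR in2) XNOR in0
w3 = in2 AND w2 = in2 AND ((in3 XNOR in2) XNOR in0)
w4 = w3 AND in3 = (in2 AND ((in3 XNOR in2) XNOR in0)) AND in3

(in2 AND ((in3 XNOR in2) XNOR in0)) AND in3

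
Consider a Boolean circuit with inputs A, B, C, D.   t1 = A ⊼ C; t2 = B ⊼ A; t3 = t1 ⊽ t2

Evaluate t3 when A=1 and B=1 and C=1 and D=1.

t1 = 1 ⊼ 1 = 0
t2 = 1 ⊼ 1 = 0
t3 = 0 ⊽ 0 = 1

1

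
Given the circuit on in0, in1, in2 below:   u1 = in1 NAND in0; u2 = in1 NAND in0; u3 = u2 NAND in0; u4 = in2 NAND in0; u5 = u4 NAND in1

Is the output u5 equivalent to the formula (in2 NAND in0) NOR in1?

No

u4 = in2 NAND in0
u5 = u4 NAND in1 = (in2 NAND in0) NAND in1
At in0=0, in1=0, in2=0: circuit gives 1, formula gives 0.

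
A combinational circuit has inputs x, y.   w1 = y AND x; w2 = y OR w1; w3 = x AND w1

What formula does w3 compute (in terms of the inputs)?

x AND (y AND x)

w1 = y AND x
w3 = x AND w1 = x AND (y AND x)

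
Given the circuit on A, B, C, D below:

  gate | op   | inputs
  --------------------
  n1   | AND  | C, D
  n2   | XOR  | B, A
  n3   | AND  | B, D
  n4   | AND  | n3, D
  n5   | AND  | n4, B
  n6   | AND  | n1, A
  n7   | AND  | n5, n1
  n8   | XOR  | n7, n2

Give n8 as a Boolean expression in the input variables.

n1 = C AND D
n2 = B XOR A
n3 = B AND D
n4 = n3 AND D = (B AND D) AND D
n5 = n4 AND B = ((B AND D) AND D) AND B
n7 = n5 AND n1 = (((B AND D) AND D) AND B) AND (C AND D)
n8 = n7 XOR n2 = ((((B AND D) AND D) AND B) AND (C AND D)) XOR (B XOR A)

((((B AND D) AND D) AND B) AND (C AND D)) XOR (B XOR A)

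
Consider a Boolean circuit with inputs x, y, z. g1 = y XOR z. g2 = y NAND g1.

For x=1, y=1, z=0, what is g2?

g1 = 1 XOR 0 = 1
g2 = 1 NAND 1 = 0

0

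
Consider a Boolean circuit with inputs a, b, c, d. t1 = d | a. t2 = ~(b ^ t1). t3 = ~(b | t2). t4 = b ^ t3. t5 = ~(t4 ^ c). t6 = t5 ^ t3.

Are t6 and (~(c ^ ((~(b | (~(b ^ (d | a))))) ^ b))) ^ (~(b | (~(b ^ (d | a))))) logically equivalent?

t1 = d | a
t2 = ~(b ^ t1) = ~(b ^ (d | a))
t3 = ~(b | t2) = ~(b | (~(b ^ (d | a))))
t4 = b ^ t3 = b ^ (~(b | (~(b ^ (d | a)))))
t5 = ~(t4 ^ c) = ~((b ^ (~(b | (~(b ^ (d | a)))))) ^ c)
t6 = t5 ^ t3 = (~((b ^ (~(b | (~(b ^ (d | a)))))) ^ c)) ^ (~(b | (~(b ^ (d | a)))))
At a=0, b=0, c=1, d=0: circuit gives 0, formula gives 0.
At a=0, b=0, c=0, d=0: circuit gives 1, formula gives 1.
Agrees on all 16 inputs.

Yes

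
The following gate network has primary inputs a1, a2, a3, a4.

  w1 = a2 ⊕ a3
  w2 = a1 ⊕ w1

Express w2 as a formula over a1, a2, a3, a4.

a1 ⊕ (a2 ⊕ a3)

w1 = a2 ⊕ a3
w2 = a1 ⊕ w1 = a1 ⊕ (a2 ⊕ a3)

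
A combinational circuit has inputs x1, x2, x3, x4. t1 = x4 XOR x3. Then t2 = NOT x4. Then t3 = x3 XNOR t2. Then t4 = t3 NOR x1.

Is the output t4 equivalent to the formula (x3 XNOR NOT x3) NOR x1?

No

t2 = NOT x4
t3 = x3 XNOR t2 = x3 XNOR NOT x4
t4 = t3 NOR x1 = (x3 XNOR NOT x4) NOR x1
At x1=0, x2=0, x3=0, x4=1: circuit gives 0, formula gives 1.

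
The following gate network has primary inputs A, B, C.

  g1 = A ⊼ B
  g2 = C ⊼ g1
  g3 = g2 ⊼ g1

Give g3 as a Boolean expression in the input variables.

(C ⊼ (A ⊼ B)) ⊼ (A ⊼ B)

g1 = A ⊼ B
g2 = C ⊼ g1 = C ⊼ (A ⊼ B)
g3 = g2 ⊼ g1 = (C ⊼ (A ⊼ B)) ⊼ (A ⊼ B)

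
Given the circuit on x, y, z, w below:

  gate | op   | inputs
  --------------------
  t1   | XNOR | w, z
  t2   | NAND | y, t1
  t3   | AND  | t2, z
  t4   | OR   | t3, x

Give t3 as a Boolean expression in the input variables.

t1 = w XNOR z
t2 = y NAND t1 = y NAND (w XNOR z)
t3 = t2 AND z = (y NAND (w XNOR z)) AND z

(y NAND (w XNOR z)) AND z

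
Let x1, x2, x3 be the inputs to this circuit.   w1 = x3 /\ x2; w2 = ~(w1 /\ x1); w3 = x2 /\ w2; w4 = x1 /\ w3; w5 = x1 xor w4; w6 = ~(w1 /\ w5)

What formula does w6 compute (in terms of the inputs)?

w1 = x3 /\ x2
w2 = ~(w1 /\ x1) = ~((x3 /\ x2) /\ x1)
w3 = x2 /\ w2 = x2 /\ (~((x3 /\ x2) /\ x1))
w4 = x1 /\ w3 = x1 /\ (x2 /\ (~((x3 /\ x2) /\ x1)))
w5 = x1 xor w4 = x1 xor (x1 /\ (x2 /\ (~((x3 /\ x2) /\ x1))))
w6 = ~(w1 /\ w5) = ~((x3 /\ x2) /\ (x1 xor (x1 /\ (x2 /\ (~((x3 /\ x2) /\ x1))))))

~((x3 /\ x2) /\ (x1 xor (x1 /\ (x2 /\ (~((x3 /\ x2) /\ x1))))))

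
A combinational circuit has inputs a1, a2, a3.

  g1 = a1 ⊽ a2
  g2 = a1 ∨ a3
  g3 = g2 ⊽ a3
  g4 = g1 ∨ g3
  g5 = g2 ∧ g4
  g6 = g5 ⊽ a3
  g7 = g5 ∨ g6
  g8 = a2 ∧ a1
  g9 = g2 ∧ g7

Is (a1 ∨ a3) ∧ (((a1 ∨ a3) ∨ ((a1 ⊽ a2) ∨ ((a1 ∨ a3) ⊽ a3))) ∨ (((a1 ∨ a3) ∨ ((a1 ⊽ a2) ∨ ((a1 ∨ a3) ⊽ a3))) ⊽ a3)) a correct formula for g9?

No

g1 = a1 ⊽ a2
g2 = a1 ∨ a3
g3 = g2 ⊽ a3 = (a1 ∨ a3) ⊽ a3
g4 = g1 ∨ g3 = (a1 ⊽ a2) ∨ ((a1 ∨ a3) ⊽ a3)
g5 = g2 ∧ g4 = (a1 ∨ a3) ∧ ((a1 ⊽ a2) ∨ ((a1 ∨ a3) ⊽ a3))
g6 = g5 ⊽ a3 = ((a1 ∨ a3) ∧ ((a1 ⊽ a2) ∨ ((a1 ∨ a3) ⊽ a3))) ⊽ a3
g7 = g5 ∨ g6 = ((a1 ∨ a3) ∧ ((a1 ⊽ a2) ∨ ((a1 ∨ a3) ⊽ a3))) ∨ (((a1 ∨ a3) ∧ ((a1 ⊽ a2) ∨ ((a1 ∨ a3) ⊽ a3))) ⊽ a3)
g9 = g2 ∧ g7 = (a1 ∨ a3) ∧ (((a1 ∨ a3) ∧ ((a1 ⊽ a2) ∨ ((a1 ∨ a3) ⊽ a3))) ∨ (((a1 ∨ a3) ∧ ((a1 ⊽ a2) ∨ ((a1 ∨ a3) ⊽ a3))) ⊽ a3))
At a1=0, a2=1, a3=1: circuit gives 0, formula gives 1.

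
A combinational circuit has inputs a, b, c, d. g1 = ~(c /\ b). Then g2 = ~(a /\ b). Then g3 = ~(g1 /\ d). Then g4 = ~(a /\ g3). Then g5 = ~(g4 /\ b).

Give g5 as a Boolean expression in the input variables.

g1 = ~(c /\ b)
g3 = ~(g1 /\ d) = ~((~(c /\ b)) /\ d)
g4 = ~(a /\ g3) = ~(a /\ (~((~(c /\ b)) /\ d)))
g5 = ~(g4 /\ b) = ~((~(a /\ (~((~(c /\ b)) /\ d)))) /\ b)

~((~(a /\ (~((~(c /\ b)) /\ d)))) /\ b)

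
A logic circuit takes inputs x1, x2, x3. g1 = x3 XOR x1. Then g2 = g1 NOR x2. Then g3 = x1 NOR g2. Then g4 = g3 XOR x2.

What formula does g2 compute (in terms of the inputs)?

(x3 XOR x1) NOR x2

g1 = x3 XOR x1
g2 = g1 NOR x2 = (x3 XOR x1) NOR x2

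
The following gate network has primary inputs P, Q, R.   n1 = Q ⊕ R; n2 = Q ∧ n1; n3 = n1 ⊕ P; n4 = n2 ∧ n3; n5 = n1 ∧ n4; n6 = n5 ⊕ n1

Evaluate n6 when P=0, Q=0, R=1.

n1 = 0 ⊕ 1 = 1
n2 = 0 ∧ 1 = 0
n3 = 1 ⊕ 0 = 1
n4 = 0 ∧ 1 = 0
n5 = 1 ∧ 0 = 0
n6 = 0 ⊕ 1 = 1

1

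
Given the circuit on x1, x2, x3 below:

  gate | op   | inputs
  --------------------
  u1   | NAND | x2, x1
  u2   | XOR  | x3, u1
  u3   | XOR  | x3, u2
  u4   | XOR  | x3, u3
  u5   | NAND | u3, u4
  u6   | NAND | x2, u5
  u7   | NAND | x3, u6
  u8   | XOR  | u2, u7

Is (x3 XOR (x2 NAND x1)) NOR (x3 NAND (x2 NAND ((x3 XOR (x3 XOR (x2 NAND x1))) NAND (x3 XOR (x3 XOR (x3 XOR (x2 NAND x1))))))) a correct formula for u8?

u1 = x2 NAND x1
u2 = x3 XOR u1 = x3 XOR (x2 NAND x1)
u3 = x3 XOR u2 = x3 XOR (x3 XOR (x2 NAND x1))
u4 = x3 XOR u3 = x3 XOR (x3 XOR (x3 XOR (x2 NAND x1)))
u5 = u3 NAND u4 = (x3 XOR (x3 XOR (x2 NAND x1))) NAND (x3 XOR (x3 XOR (x3 XOR (x2 NAND x1))))
u6 = x2 NAND u5 = x2 NAND ((x3 XOR (x3 XOR (x2 NAND x1))) NAND (x3 XOR (x3 XOR (x3 XOR (x2 NAND x1)))))
u7 = x3 NAND u6 = x3 NAND (x2 NAND ((x3 XOR (x3 XOR (x2 NAND x1))) NAND (x3 XOR (x3 XOR (x3 XOR (x2 NAND x1))))))
u8 = u2 XOR u7 = (x3 XOR (x2 NAND x1)) XOR (x3 NAND (x2 NAND ((x3 XOR (x3 XOR (x2 NAND x1))) NAND (x3 XOR (x3 XOR (x3 XOR (x2 NAND x1)))))))
At x1=0, x2=0, x3=1: circuit gives 0, formula gives 1.

No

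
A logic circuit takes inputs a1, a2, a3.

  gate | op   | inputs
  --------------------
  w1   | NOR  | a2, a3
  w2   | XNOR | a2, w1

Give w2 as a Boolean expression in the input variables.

w1 = a2 NOR a3
w2 = a2 XNOR w1 = a2 XNOR (a2 NOR a3)

a2 XNOR (a2 NOR a3)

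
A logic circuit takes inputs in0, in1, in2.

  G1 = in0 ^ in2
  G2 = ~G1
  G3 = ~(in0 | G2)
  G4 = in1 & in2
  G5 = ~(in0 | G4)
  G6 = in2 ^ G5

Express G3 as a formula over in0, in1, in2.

G1 = in0 ^ in2
G2 = ~G1 = ~(in0 ^ in2)
G3 = ~(in0 | G2) = ~(in0 | ~(in0 ^ in2))

~(in0 | ~(in0 ^ in2))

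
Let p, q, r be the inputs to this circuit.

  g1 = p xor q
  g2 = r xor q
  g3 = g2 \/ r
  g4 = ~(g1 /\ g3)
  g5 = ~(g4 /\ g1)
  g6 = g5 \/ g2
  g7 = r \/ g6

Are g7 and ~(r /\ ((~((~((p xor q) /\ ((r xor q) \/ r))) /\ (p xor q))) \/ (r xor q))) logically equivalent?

g1 = p xor q
g2 = r xor q
g3 = g2 \/ r = (r xor q) \/ r
g4 = ~(g1 /\ g3) = ~((p xor q) /\ ((r xor q) \/ r))
g5 = ~(g4 /\ g1) = ~((~((p xor q) /\ ((r xor q) \/ r))) /\ (p xor q))
g6 = g5 \/ g2 = (~((~((p xor q) /\ ((r xor q) \/ r))) /\ (p xor q))) \/ (r xor q)
g7 = r \/ g6 = r \/ ((~((~((p xor q) /\ ((r xor q) \/ r))) /\ (p xor q))) \/ (r xor q))
At p=0, q=0, r=1: circuit gives 1, formula gives 0.

No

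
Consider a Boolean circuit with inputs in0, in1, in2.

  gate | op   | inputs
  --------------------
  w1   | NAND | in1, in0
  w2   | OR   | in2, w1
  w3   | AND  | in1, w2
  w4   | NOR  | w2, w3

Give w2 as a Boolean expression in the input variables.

w1 = in1 NAND in0
w2 = in2 OR w1 = in2 OR (in1 NAND in0)

in2 OR (in1 NAND in0)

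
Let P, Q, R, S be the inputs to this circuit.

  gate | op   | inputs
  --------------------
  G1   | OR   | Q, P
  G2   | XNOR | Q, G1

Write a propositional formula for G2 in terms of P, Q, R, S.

G1 = Q OR P
G2 = Q XNOR G1 = Q XNOR (Q OR P)

Q XNOR (Q OR P)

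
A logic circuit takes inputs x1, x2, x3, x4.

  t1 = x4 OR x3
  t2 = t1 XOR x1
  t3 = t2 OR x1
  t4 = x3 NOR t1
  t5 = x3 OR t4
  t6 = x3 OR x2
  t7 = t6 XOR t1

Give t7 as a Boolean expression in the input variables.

t1 = x4 OR x3
t6 = x3 OR x2
t7 = t6 XOR t1 = (x3 OR x2) XOR (x4 OR x3)

(x3 OR x2) XOR (x4 OR x3)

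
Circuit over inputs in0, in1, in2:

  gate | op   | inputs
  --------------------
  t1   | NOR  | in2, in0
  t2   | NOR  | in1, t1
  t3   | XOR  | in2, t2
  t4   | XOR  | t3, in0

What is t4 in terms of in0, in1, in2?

t1 = in2 NOR in0
t2 = in1 NOR t1 = in1 NOR (in2 NOR in0)
t3 = in2 XOR t2 = in2 XOR (in1 NOR (in2 NOR in0))
t4 = t3 XOR in0 = (in2 XOR (in1 NOR (in2 NOR in0))) XOR in0

(in2 XOR (in1 NOR (in2 NOR in0))) XOR in0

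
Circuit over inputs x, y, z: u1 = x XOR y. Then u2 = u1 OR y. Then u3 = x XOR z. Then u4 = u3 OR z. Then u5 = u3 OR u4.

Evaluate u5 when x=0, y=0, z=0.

u3 = 0 XOR 0 = 0
u4 = 0 OR 0 = 0
u5 = 0 OR 0 = 0

0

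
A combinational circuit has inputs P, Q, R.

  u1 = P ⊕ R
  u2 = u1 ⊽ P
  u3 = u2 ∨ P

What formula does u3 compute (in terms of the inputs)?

u1 = P ⊕ R
u2 = u1 ⊽ P = (P ⊕ R) ⊽ P
u3 = u2 ∨ P = ((P ⊕ R) ⊽ P) ∨ P

((P ⊕ R) ⊽ P) ∨ P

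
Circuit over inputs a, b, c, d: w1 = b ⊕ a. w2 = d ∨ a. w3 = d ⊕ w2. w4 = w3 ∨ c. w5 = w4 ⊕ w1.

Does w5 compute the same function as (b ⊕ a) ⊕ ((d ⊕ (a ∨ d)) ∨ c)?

Yes

w1 = b ⊕ a
w2 = d ∨ a
w3 = d ⊕ w2 = d ⊕ (d ∨ a)
w4 = w3 ∨ c = (d ⊕ (d ∨ a)) ∨ c
w5 = w4 ⊕ w1 = ((d ⊕ (d ∨ a)) ∨ c) ⊕ (b ⊕ a)
At a=0, b=0, c=0, d=0: circuit gives 0, formula gives 0.
At a=0, b=0, c=1, d=0: circuit gives 1, formula gives 1.
Agrees on all 16 inputs.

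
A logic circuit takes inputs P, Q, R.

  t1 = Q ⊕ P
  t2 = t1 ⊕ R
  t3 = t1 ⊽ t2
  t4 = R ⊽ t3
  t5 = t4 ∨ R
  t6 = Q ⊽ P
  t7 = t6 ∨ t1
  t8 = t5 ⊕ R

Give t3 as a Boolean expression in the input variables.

(Q ⊕ P) ⊽ ((Q ⊕ P) ⊕ R)

t1 = Q ⊕ P
t2 = t1 ⊕ R = (Q ⊕ P) ⊕ R
t3 = t1 ⊽ t2 = (Q ⊕ P) ⊽ ((Q ⊕ P) ⊕ R)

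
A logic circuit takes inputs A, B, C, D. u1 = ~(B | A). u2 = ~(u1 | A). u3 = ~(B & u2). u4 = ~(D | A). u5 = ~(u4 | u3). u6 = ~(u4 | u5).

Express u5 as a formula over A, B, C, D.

u1 = ~(B | A)
u2 = ~(u1 | A) = ~((~(B | A)) | A)
u3 = ~(B & u2) = ~(B & (~((~(B | A)) | A)))
u4 = ~(D | A)
u5 = ~(u4 | u3) = ~((~(D | A)) | (~(B & (~((~(B | A)) | A)))))

~((~(D | A)) | (~(B & (~((~(B | A)) | A)))))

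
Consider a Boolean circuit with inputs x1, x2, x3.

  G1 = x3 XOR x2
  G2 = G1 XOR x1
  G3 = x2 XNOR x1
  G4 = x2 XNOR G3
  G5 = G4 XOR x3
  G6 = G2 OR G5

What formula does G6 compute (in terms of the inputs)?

((x3 XOR x2) XOR x1) OR ((x2 XNOR (x2 XNOR x1)) XOR x3)

G1 = x3 XOR x2
G2 = G1 XOR x1 = (x3 XOR x2) XOR x1
G3 = x2 XNOR x1
G4 = x2 XNOR G3 = x2 XNOR (x2 XNOR x1)
G5 = G4 XOR x3 = (x2 XNOR (x2 XNOR x1)) XOR x3
G6 = G2 OR G5 = ((x3 XOR x2) XOR x1) OR ((x2 XNOR (x2 XNOR x1)) XOR x3)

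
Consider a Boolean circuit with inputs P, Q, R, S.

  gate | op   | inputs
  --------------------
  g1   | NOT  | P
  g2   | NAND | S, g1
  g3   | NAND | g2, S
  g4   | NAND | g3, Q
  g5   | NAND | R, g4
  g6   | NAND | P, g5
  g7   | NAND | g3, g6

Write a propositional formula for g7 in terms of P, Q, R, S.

g1 = NOT P
g2 = S NAND g1 = S NAND NOT P
g3 = g2 NAND S = (S NAND NOT P) NAND S
g4 = g3 NAND Q = ((S NAND NOT P) NAND S) NAND Q
g5 = R NAND g4 = R NAND (((S NAND NOT P) NAND S) NAND Q)
g6 = P NAND g5 = P NAND (R NAND (((S NAND NOT P) NAND S) NAND Q))
g7 = g3 NAND g6 = ((S NAND NOT P) NAND S) NAND (P NAND (R NAND (((S NAND NOT P) NAND S) NAND Q)))

((S NAND NOT P) NAND S) NAND (P NAND (R NAND (((S NAND NOT P) NAND S) NAND Q)))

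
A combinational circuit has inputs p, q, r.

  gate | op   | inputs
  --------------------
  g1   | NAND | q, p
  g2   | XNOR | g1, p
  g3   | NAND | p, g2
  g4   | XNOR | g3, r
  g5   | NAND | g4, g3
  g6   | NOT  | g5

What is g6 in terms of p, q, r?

g1 = q NAND p
g2 = g1 XNOR p = (q NAND p) XNOR p
g3 = p NAND g2 = p NAND ((q NAND p) XNOR p)
g4 = g3 XNOR r = (p NAND ((q NAND p) XNOR p)) XNOR r
g5 = g4 NAND g3 = ((p NAND ((q NAND p) XNOR p)) XNOR r) NAND (p NAND ((q NAND p) XNOR p))
g6 = NOT g5 = NOT (((p NAND ((q NAND p) XNOR p)) XNOR r) NAND (p NAND ((q NAND p) XNOR p)))

NOT (((p NAND ((q NAND p) XNOR p)) XNOR r) NAND (p NAND ((q NAND p) XNOR p)))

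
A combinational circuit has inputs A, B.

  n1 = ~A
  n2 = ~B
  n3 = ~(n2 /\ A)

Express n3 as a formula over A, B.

n2 = ~B
n3 = ~(n2 /\ A) = ~(~B /\ A)

~(~B /\ A)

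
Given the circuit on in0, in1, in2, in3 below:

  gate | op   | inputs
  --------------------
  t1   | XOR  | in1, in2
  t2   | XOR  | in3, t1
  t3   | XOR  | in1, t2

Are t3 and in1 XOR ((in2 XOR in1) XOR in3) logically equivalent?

Yes

t1 = in1 XOR in2
t2 = in3 XOR t1 = in3 XOR (in1 XOR in2)
t3 = in1 XOR t2 = in1 XOR (in3 XOR (in1 XOR in2))
At in0=0, in1=0, in2=0, in3=0: circuit gives 0, formula gives 0.
At in0=0, in1=0, in2=0, in3=1: circuit gives 1, formula gives 1.
Agrees on all 16 inputs.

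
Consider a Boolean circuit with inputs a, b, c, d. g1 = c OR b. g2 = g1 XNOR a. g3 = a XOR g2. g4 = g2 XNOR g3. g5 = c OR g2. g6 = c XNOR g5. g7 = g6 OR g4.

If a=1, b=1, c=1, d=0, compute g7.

g1 = 1 OR 1 = 1
g2 = 1 XNOR 1 = 1
g3 = 1 XOR 1 = 0
g4 = 1 XNOR 0 = 0
g5 = 1 OR 1 = 1
g6 = 1 XNOR 1 = 1
g7 = 1 OR 0 = 1

1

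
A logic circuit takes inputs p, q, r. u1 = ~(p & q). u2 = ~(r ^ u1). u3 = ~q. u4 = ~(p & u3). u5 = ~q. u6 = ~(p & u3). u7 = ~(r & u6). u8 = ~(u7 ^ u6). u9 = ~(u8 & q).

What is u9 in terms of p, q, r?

u3 = ~q
u6 = ~(p & u3) = ~(p & ~q)
u7 = ~(r & u6) = ~(r & (~(p & ~q)))
u8 = ~(u7 ^ u6) = ~((~(r & (~(p & ~q)))) ^ (~(p & ~q)))
u9 = ~(u8 & q) = ~((~((~(r & (~(p & ~q)))) ^ (~(p & ~q)))) & q)

~((~((~(r & (~(p & ~q)))) ^ (~(p & ~q)))) & q)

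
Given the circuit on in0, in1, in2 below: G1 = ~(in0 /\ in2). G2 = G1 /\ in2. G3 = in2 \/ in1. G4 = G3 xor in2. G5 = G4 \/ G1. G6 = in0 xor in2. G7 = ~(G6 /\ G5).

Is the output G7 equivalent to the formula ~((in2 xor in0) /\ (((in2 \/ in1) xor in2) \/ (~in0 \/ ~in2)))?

Yes

G1 = ~(in0 /\ in2)
G3 = in2 \/ in1
G4 = G3 xor in2 = (in2 \/ in1) xor in2
G5 = G4 \/ G1 = ((in2 \/ in1) xor in2) \/ (~(in0 /\ in2))
G6 = in0 xor in2
G7 = ~(G6 /\ G5) = ~((in0 xor in2) /\ (((in2 \/ in1) xor in2) \/ (~(in0 /\ in2))))
At in0=0, in1=0, in2=1: circuit gives 0, formula gives 0.
At in0=0, in1=0, in2=0: circuit gives 1, formula gives 1.
Agrees on all 8 inputs.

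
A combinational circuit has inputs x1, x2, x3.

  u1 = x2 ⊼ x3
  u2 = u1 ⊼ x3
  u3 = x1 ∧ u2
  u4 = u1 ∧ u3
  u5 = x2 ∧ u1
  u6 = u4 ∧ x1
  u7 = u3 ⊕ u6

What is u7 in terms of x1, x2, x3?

(x1 ∧ ((x2 ⊼ x3) ⊼ x3)) ⊕ (((x2 ⊼ x3) ∧ (x1 ∧ ((x2 ⊼ x3) ⊼ x3))) ∧ x1)

u1 = x2 ⊼ x3
u2 = u1 ⊼ x3 = (x2 ⊼ x3) ⊼ x3
u3 = x1 ∧ u2 = x1 ∧ ((x2 ⊼ x3) ⊼ x3)
u4 = u1 ∧ u3 = (x2 ⊼ x3) ∧ (x1 ∧ ((x2 ⊼ x3) ⊼ x3))
u6 = u4 ∧ x1 = ((x2 ⊼ x3) ∧ (x1 ∧ ((x2 ⊼ x3) ⊼ x3))) ∧ x1
u7 = u3 ⊕ u6 = (x1 ∧ ((x2 ⊼ x3) ⊼ x3)) ⊕ (((x2 ⊼ x3) ∧ (x1 ∧ ((x2 ⊼ x3) ⊼ x3))) ∧ x1)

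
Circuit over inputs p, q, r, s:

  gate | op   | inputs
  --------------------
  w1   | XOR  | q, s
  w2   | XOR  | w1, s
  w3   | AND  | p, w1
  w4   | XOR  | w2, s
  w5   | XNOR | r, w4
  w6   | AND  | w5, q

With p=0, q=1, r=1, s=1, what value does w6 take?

w1 = 1 XOR 1 = 0
w2 = 0 XOR 1 = 1
w4 = 1 XOR 1 = 0
w5 = 1 XNOR 0 = 0
w6 = 0 AND 1 = 0

0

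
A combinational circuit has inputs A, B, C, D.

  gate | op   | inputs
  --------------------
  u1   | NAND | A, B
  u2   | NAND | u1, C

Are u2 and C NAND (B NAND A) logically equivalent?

u1 = A NAND B
u2 = u1 NAND C = (A NAND B) NAND C
At A=0, B=0, C=1, D=0: circuit gives 0, formula gives 0.
At A=0, B=0, C=0, D=0: circuit gives 1, formula gives 1.
Agrees on all 16 inputs.

Yes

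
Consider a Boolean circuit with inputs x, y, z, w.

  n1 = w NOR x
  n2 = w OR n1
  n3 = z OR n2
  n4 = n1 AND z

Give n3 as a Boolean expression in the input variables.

z OR (w OR (w NOR x))

n1 = w NOR x
n2 = w OR n1 = w OR (w NOR x)
n3 = z OR n2 = z OR (w OR (w NOR x))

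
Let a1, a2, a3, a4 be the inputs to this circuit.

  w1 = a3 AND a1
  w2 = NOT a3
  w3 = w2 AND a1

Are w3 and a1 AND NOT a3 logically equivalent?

w2 = NOT a3
w3 = w2 AND a1 = NOT a3 AND a1
At a1=0, a2=0, a3=0, a4=0: circuit gives 0, formula gives 0.
At a1=1, a2=0, a3=0, a4=0: circuit gives 1, formula gives 1.
Agrees on all 16 inputs.

Yes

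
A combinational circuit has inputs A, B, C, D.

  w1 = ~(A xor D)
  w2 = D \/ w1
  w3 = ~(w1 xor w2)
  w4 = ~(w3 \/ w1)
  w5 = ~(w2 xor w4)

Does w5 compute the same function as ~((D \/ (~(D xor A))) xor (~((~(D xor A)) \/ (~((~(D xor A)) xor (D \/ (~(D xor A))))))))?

w1 = ~(A xor D)
w2 = D \/ w1 = D \/ (~(A xor D))
w3 = ~(w1 xor w2) = ~((~(A xor D)) xor (D \/ (~(A xor D))))
w4 = ~(w3 \/ w1) = ~((~((~(A xor D)) xor (D \/ (~(A xor D))))) \/ (~(A xor D)))
w5 = ~(w2 xor w4) = ~((D \/ (~(A xor D))) xor (~((~((~(A xor D)) xor (D \/ (~(A xor D))))) \/ (~(A xor D)))))
At A=0, B=0, C=0, D=0: circuit gives 0, formula gives 0.
At A=0, B=0, C=0, D=1: circuit gives 1, formula gives 1.
Agrees on all 16 inputs.

Yes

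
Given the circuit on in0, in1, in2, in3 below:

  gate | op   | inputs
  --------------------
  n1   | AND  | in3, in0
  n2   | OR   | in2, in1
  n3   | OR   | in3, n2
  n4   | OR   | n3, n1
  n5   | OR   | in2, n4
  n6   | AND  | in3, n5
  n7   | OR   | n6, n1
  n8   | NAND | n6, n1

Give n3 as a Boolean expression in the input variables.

n2 = in2 OR in1
n3 = in3 OR n2 = in3 OR (in2 OR in1)

in3 OR (in2 OR in1)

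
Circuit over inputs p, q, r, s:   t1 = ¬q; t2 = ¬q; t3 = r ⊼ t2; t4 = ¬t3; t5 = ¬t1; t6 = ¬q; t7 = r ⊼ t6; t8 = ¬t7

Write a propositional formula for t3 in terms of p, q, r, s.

t2 = ¬q
t3 = r ⊼ t2 = r ⊼ ¬q

r ⊼ ¬q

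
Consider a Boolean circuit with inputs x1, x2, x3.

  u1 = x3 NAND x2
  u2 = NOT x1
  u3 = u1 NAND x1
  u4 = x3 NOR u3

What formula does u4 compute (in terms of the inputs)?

x3 NOR ((x3 NAND x2) NAND x1)

u1 = x3 NAND x2
u3 = u1 NAND x1 = (x3 NAND x2) NAND x1
u4 = x3 NOR u3 = x3 NOR ((x3 NAND x2) NAND x1)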